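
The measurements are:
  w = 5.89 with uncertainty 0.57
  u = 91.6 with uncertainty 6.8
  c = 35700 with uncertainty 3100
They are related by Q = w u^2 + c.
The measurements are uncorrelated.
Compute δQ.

9290

Let p = w·u^2 = 49400. δp/p = √((1·δw/w)² + (2·δu/u)²) = √(0.00937 + 0.0220) = 0.177, so δp = 8760.
Q = p + c: δQ = √(δp² + δc²) = √(7.67e+07 + 9.61e+06) = 9290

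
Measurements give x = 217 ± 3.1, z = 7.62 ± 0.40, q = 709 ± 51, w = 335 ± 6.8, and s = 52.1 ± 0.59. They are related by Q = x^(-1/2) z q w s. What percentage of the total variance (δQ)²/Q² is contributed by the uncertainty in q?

(δQ/Q)² = (−½·δx/x)² + (1·δz/z)² + (1·δq/q)² + (1·δw/w)² + (1·δs/s)²
  x term: (-0.5×0.0143)² = 5.1e-05
  z term: (1×0.0525)² = 0.00276
  q term: (1×0.0719)² = 0.00517
  w term: (1×0.0203)² = 0.000412
  s term: (1×0.0113)² = 0.000128
Total = 0.00852. Share from q = 0.00517/0.00852 = 0.607.

60.7%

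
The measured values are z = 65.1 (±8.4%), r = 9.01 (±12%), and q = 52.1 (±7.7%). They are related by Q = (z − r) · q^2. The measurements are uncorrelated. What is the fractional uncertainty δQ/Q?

0.183

Let u = z − r = 56.1. δu = √(δz² + δr²) = √(29.9 + 1.17) = 5.57, so δu/u = 0.0994.
Q is then a monomial in u, q:
δQ/Q = √((δu/u)² + (2·δq/q)²) = √(0.00988 + 0.0237) = 0.183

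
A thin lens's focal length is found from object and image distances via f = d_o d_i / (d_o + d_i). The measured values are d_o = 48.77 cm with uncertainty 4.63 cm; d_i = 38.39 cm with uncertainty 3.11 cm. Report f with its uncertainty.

∂f/∂d_o = (d_i/(d_o+d_i))² = 0.194;  ∂f/∂d_i = (d_o/(d_o+d_i))² = 0.313
δf = √((∂f/∂d_o · δd_o)² + (∂f/∂d_i · δd_i)²) = √(0.807 + 0.948) = 1.32 cm
f = 21.48 cm.

21.48 ± 1.32 cm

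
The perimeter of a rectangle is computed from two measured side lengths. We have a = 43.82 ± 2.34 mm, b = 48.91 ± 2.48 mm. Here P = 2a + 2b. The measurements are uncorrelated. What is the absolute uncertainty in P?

Absolute uncertainties add in quadrature for a linear combination:
  (2·δa)² = 21.9;  (2·δb)² = 24.6
δP = √(46.5) = 6.82 mm

6.82 mm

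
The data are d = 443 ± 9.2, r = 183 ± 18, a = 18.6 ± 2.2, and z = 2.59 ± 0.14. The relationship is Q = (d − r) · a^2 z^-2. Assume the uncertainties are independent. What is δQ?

Let u = d − r = 260. δu = √(δd² + δr²) = √(84.6 + 324) = 20.2, so δu/u = 0.0777.
Q is then a monomial in u, a, z:
δQ/Q = √((δu/u)² + (2·δa/a)² + (-2·δz/z)²) = √(0.00604 + 0.0560 + 0.0117) = 0.271
Q = 13400, so δQ = 0.271 × 13400 = 3640.

3640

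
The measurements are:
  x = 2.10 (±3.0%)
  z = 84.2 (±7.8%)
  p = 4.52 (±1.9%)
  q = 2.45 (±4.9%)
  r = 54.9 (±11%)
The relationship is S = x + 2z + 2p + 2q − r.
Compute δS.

14.5

For a sum/difference, combine absolute errors in quadrature:
  (δx)² = 0.00397;  (2·δz)² = 173;  (2·δp)² = 0.0295;  (2·δq)² = 0.0576;  (δr)² = 36.5
δS = √(209) = 14.5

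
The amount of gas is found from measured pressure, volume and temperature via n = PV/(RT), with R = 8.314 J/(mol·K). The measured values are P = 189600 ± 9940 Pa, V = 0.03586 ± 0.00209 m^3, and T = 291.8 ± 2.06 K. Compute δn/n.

0.0787

Relative error in a monomial: (δn/n)² = Σ (nᵢ · δxᵢ/xᵢ)².
  (1·δP/P)² = (1×0.0524)² = 0.00275;  (1·δV/V)² = (1×0.0583)² = 0.00340;  (-1·δT/T)² = (-1×0.00706)² = 4.98e-05
δn/n = √(0.00620) = 0.0787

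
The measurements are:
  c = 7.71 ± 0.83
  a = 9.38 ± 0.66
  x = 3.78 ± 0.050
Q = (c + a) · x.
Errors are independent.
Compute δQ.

4.10

Let u = c + a = 17.1. δu = √(δc² + δa²) = √(0.689 + 0.436) = 1.06, so δu/u = 0.0620.
Q is then a monomial in u, x:
δQ/Q = √((δu/u)² + (1·δx/x)²) = √(0.00385 + 0.000175) = 0.0634
Q = 64.6, so δQ = 0.0634 × 64.6 = 4.10.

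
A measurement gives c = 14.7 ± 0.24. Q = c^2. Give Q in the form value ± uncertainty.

216 ± 7.06

For a monomial Q ∝ c^2, fractional errors add in quadrature:
  (2·δc/c)² = (2×0.0163)² = 0.00107
δQ/Q = √(0.00107) = 0.0327
Q = 216, so δQ = 0.0327 × 216 = 7.06.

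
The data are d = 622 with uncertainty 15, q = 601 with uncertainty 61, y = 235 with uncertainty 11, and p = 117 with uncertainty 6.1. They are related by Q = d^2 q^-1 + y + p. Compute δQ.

73.4

Let w = d^2·q^-1 = 644. δw/w = √((2·δd/d)² + (-1·δq/q)²) = √(0.00233 + 0.0103) = 0.112, so δw = 72.3.
Q = w + y + p: δQ = √(δw² + δy² + δp²) = √(5230 + 121 + 37.2) = 73.4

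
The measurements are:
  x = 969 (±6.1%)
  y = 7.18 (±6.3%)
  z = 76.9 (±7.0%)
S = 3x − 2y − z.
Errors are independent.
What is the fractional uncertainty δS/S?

For a sum/difference, combine absolute errors in quadrature:
  (3·δx)² = 31400;  (2·δy)² = 0.818;  (δz)² = 29.0
δS = √(31500) = 177
S = 2820, so δS/S = 177/2820 = 0.0630.

0.0630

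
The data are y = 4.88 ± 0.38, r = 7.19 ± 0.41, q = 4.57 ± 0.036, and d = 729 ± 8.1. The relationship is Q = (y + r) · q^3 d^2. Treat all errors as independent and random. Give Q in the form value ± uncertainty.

Let u = y + r = 12.1. δu = √(δy² + δr²) = √(0.144 + 0.168) = 0.559, so δu/u = 0.0463.
Q is then a monomial in u, q, d:
δQ/Q = √((δu/u)² + (3·δq/q)² + (2·δd/d)²) = √(0.00215 + 0.000558 + 0.000494) = 0.0565
Q = 6.12e+08, so δQ = 0.0565 × 6.12e+08 = 3.46e+07.

(6.12 ± 0.346) × 10^8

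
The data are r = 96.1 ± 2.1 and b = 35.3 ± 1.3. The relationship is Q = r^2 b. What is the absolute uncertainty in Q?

18600

For a monomial Q ∝ r^2, b, fractional errors add in quadrature:
  (2·δr/r)² = (2×0.0219)² = 0.00191;  (1·δb/b)² = (1×0.0368)² = 0.00136
δQ/Q = √(0.00327) = 0.0572
Q = 3.26e+05, so δQ = 0.0572 × 3.26e+05 = 18600.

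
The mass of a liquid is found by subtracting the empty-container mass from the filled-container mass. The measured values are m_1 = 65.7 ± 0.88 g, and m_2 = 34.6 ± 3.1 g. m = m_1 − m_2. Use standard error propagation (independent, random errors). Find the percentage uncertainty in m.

Absolute uncertainties add in quadrature for a linear combination:
  (δm_1)² = 0.774;  (δm_2)² = 9.61
δm = √(10.4) = 3.22 g
m = 31.1 g, so δm/m = 3.22/31.1 = 0.104.

10.4%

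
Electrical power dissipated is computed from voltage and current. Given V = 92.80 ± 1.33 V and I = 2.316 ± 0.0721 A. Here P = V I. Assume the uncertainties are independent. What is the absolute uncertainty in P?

7.37 W

Since P is a product/quotient, work with relative uncertainties:
  (1·δV/V)² = (1×0.0143)² = 0.000205;  (1·δI/I)² = (1×0.0311)² = 0.000969
δP/P = √(0.00117) = 0.0343
P = 214.9 W, so δP = 0.0343 × 214.9 = 7.37 W.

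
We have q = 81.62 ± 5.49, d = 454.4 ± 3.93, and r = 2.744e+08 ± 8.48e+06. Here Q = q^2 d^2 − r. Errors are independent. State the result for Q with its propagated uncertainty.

(1.101 ± 0.187) × 10^9

Let p = q^2·d^2 = 1.376e+09. δp/p = √((2·δq/q)² + (2·δd/d)²) = √(0.0181 + 0.000299) = 0.136, so δp = 1.87e+08.
Q = p − r: δQ = √(δp² + δr²) = √(3.48e+16 + 7.19e+13) = 1.87e+08
Q = 1.101e+09.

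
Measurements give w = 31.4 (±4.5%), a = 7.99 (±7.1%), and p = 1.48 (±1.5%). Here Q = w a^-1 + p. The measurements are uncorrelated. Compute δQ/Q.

0.0612

Let h = w·a^-1 = 3.93. δh/h = √((1·δw/w)² + (-1·δa/a)²) = √(0.00202 + 0.00504) = 0.0841, so δh = 0.330.
Q = h + p: δQ = √(δh² + δp²) = √(0.109 + 0.000493) = 0.331
Q = 5.41, so δQ/Q = 0.331/5.41 = 0.0612.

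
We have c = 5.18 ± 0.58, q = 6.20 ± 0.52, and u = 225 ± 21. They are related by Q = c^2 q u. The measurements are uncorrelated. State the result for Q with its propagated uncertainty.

37400 ± 9610

Each factor contributes (exponent × relative error)² to (δQ/Q)²:
  (2·δc/c)² = (2×0.112)² = 0.0501;  (1·δq/q)² = (1×0.0839)² = 0.00703;  (1·δu/u)² = (1×0.0933)² = 0.00871
δQ/Q = √(0.0659) = 0.257
Q = 37400, so δQ = 0.257 × 37400 = 9610.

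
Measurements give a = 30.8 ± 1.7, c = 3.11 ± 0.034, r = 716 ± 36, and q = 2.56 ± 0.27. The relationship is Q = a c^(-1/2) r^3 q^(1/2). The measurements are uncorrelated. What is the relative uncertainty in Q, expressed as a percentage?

16.9%

For a monomial Q ∝ a, c^(-1/2), r^3, q^(1/2), fractional errors add in quadrature:
  (1·δa/a)² = (1×0.0552)² = 0.00305;  (−½·δc/c)² = (-0.5×0.0109)² = 2.99e-05;  (3·δr/r)² = (3×0.0503)² = 0.0228;  (½·δq/q)² = (0.5×0.105)² = 0.00278
δQ/Q = √(0.0286) = 0.169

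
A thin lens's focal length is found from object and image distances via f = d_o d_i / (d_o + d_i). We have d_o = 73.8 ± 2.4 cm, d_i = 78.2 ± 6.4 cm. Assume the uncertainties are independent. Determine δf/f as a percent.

4.31%

∂f/∂d_o = (d_i/(d_o+d_i))² = 0.265;  ∂f/∂d_i = (d_o/(d_o+d_i))² = 0.236
δf = √((∂f/∂d_o · δd_o)² + (∂f/∂d_i · δd_i)²) = √(0.404 + 2.28) = 1.64 cm
f = 38.0 cm, so δf/f = 1.64/38.0 = 0.0431.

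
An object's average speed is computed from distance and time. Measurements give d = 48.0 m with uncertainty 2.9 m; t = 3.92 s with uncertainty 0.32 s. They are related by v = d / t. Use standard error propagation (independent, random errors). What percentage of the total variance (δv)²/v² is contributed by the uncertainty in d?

(δv/v)² = (1·δd/d)² + (-1·δt/t)²
  d term: (1×0.0604)² = 0.00365
  t term: (-1×0.0816)² = 0.00666
Total = 0.0103. Share from d = 0.00365/0.0103 = 0.354.

35.4%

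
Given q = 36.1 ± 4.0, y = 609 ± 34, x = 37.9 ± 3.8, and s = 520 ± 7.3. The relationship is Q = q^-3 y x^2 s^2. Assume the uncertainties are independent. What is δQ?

1.98e+06

Products/powers → add relative errors in quadrature, weighted by exponent:
  (-3·δq/q)² = (-3×0.111)² = 0.110;  (1·δy/y)² = (1×0.0558)² = 0.00312;  (2·δx/x)² = (2×0.100)² = 0.0402;  (2·δs/s)² = (2×0.0140)² = 0.000788
δQ/Q = √(0.155) = 0.393
Q = 5.03e+06, so δQ = 0.393 × 5.03e+06 = 1.98e+06.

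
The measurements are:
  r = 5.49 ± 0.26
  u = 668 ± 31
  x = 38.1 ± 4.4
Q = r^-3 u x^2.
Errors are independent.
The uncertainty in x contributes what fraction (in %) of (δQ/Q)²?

(δQ/Q)² = (-3·δr/r)² + (1·δu/u)² + (2·δx/x)²
  r term: (-3×0.0474)² = 0.0202
  u term: (1×0.0464)² = 0.00215
  x term: (2×0.115)² = 0.0533
Total = 0.0757. Share from x = 0.0533/0.0757 = 0.705.

70.5%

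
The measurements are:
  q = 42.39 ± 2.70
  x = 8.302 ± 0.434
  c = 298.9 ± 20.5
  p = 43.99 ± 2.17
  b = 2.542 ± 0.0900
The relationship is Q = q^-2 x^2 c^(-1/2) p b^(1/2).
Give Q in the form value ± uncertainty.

0.1556 ± 0.0274

Each factor contributes (exponent × relative error)² to (δQ/Q)²:
  (-2·δq/q)² = (-2×0.0637)² = 0.0162;  (2·δx/x)² = (2×0.0523)² = 0.0109;  (−½·δc/c)² = (-0.5×0.0686)² = 0.00118;  (1·δp/p)² = (1×0.0493)² = 0.00243;  (½·δb/b)² = (0.5×0.0354)² = 0.000313
δQ/Q = √(0.0311) = 0.176
Q = 0.1556, so δQ = 0.176 × 0.1556 = 0.0274.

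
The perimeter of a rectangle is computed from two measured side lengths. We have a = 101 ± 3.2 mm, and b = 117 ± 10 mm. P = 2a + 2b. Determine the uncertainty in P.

21.0 mm

P is a linear combination, so absolute uncertainties add in quadrature:
  (2·δa)² = 41.0;  (2·δb)² = 400
δP = √(441) = 21.0 mm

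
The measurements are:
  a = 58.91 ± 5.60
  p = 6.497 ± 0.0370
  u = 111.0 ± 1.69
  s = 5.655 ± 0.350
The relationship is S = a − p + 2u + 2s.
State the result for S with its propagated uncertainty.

285.7 ± 6.58

For a sum/difference, combine absolute errors in quadrature:
  (δa)² = 31.4;  (δp)² = 0.00137;  (2·δu)² = 11.4;  (2·δs)² = 0.490
δS = √(43.3) = 6.58
S = 285.7.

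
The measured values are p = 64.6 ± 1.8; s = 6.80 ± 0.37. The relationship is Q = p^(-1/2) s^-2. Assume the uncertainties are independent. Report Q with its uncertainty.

Each factor contributes (exponent × relative error)² to (δQ/Q)²:
  (−½·δp/p)² = (-0.5×0.0279)² = 0.000194;  (-2·δs/s)² = (-2×0.0544)² = 0.0118
δQ/Q = √(0.0120) = 0.110
Q = 0.00269, so δQ = 0.110 × 0.00269 = 0.000295.

0.00269 ± 0.000295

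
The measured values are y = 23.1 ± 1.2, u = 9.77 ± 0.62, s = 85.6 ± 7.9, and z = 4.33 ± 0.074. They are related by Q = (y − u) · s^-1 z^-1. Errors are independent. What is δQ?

0.00497

Let w = y − u = 13.3. δw = √(δy² + δu²) = √(1.44 + 0.384) = 1.35, so δw/w = 0.101.
Q is then a monomial in w, s, z:
δQ/Q = √((δw/w)² + (-1·δs/s)² + (-1·δz/z)²) = √(0.0103 + 0.00852 + 0.000292) = 0.138
Q = 0.0360, so δQ = 0.138 × 0.0360 = 0.00497.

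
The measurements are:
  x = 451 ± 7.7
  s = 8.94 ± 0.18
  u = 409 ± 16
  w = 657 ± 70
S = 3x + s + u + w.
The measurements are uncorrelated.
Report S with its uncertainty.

2430 ± 75.4

For a sum/difference, combine absolute errors in quadrature:
  (3·δx)² = 534;  (δs)² = 0.0324;  (δu)² = 256;  (δw)² = 4900
δS = √(5690) = 75.4
S = 2430.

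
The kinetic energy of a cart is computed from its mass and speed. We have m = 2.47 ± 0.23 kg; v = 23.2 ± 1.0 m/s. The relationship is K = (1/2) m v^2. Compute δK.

84.4 J

K is a product of powers, so relative uncertainties combine in quadrature:
  (1·δm/m)² = (1×0.0931)² = 0.00867;  (2·δv/v)² = (2×0.0431)² = 0.00743
δK/K = √(0.0161) = 0.127
K = 665 J, so δK = 0.127 × 665 = 84.4 J.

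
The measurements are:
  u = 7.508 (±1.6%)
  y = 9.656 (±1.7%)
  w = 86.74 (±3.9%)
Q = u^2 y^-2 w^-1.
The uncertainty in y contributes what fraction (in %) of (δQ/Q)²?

31.2%

(δQ/Q)² = (2·δu/u)² + (-2·δy/y)² + (-1·δw/w)²
  u term: (2×0.0160)² = 0.00102
  y term: (-2×0.0170)² = 0.00116
  w term: (-1×0.0390)² = 0.00152
Total = 0.00370. Share from y = 0.00116/0.00370 = 0.312.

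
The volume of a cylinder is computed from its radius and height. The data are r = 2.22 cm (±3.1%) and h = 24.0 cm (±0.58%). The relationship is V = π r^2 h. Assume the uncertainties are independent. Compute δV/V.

Since V is a product/quotient, work with relative uncertainties:
  (2·δr/r)² = (2×0.0310)² = 0.00384;  (1·δh/h)² = (1×0.00580)² = 3.36e-05
δV/V = √(0.00388) = 0.0623

0.0623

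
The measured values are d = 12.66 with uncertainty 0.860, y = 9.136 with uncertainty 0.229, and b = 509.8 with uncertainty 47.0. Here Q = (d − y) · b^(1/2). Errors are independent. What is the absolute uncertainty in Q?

20.4

Let u = d − y = 3.524. δu = √(δd² + δy²) = √(0.740 + 0.0524) = 0.890, so δu/u = 0.253.
Q is then a monomial in u, b:
δQ/Q = √((δu/u)² + (½·δb/b)²) = √(0.0638 + 0.00212) = 0.257
Q = 79.57, so δQ = 0.257 × 79.57 = 20.4.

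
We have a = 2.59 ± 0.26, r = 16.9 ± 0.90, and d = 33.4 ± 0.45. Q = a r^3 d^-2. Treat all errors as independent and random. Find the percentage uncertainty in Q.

For a monomial Q ∝ a, r^3, d^-2, fractional errors add in quadrature:
  (1·δa/a)² = (1×0.100)² = 0.0101;  (3·δr/r)² = (3×0.0533)² = 0.0255;  (-2·δd/d)² = (-2×0.0135)² = 0.000726
δQ/Q = √(0.0363) = 0.191

19.1%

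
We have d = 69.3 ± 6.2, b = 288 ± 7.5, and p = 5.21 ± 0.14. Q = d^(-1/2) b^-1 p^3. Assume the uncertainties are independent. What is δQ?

0.00565

For a monomial Q ∝ d^(-1/2), b^-1, p^3, fractional errors add in quadrature:
  (−½·δd/d)² = (-0.5×0.0895)² = 0.00200;  (-1·δb/b)² = (-1×0.0260)² = 0.000678;  (3·δp/p)² = (3×0.0269)² = 0.00650
δQ/Q = √(0.00918) = 0.0958
Q = 0.0590, so δQ = 0.0958 × 0.0590 = 0.00565.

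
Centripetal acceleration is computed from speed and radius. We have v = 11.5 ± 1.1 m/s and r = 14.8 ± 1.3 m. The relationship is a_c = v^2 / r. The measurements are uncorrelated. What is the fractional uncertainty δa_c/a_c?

Each factor contributes (exponent × relative error)² to (δa_c/a_c)²:
  (2·δv/v)² = (2×0.0957)² = 0.0366;  (-1·δr/r)² = (-1×0.0878)² = 0.00772
δa_c/a_c = √(0.0443) = 0.211

0.211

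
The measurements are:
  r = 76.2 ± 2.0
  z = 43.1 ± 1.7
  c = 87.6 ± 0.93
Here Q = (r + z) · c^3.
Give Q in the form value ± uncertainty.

(8.02 ± 0.310) × 10^7

Let u = r + z = 119. δu = √(δr² + δz²) = √(4.00 + 2.89) = 2.62, so δu/u = 0.0220.
Q is then a monomial in u, c:
δQ/Q = √((δu/u)² + (3·δc/c)²) = √(0.000484 + 0.00101) = 0.0387
Q = 8.02e+07, so δQ = 0.0387 × 8.02e+07 = 3.1e+06.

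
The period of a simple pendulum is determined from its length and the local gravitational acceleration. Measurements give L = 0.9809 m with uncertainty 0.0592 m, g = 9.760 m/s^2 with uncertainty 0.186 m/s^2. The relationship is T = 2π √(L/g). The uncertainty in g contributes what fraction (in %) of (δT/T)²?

(δT/T)² = (½·δL/L)² + (−½·δg/g)²
  L term: (0.5×0.0604)² = 0.000911
  g term: (-0.5×0.0191)² = 9.08e-05
Total = 0.00100. Share from g = 9.08e-05/0.00100 = 0.0907.

9.07%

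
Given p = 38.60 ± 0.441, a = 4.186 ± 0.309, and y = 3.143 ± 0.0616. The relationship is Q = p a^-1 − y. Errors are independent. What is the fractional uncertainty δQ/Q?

Let w = p·a^-1 = 9.221. δw/w = √((1·δp/p)² + (-1·δa/a)²) = √(0.000131 + 0.00545) = 0.0747, so δw = 0.689.
Q = w − y: δQ = √(δw² + δy²) = √(0.474 + 0.00379) = 0.692
Q = 6.078, so δQ/Q = 0.692/6.078 = 0.114.

0.114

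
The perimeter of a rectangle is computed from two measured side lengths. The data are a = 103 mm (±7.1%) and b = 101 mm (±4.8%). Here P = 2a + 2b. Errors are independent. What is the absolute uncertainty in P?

P is a linear combination, so absolute uncertainties add in quadrature:
  (2·δa)² = 214;  (2·δb)² = 94.0
δP = √(308) = 17.5 mm

17.5 mm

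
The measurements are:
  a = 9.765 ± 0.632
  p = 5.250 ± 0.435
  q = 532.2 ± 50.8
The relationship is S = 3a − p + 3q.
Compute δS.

Each term contributes (cᵢ δxᵢ)² to (δS)²:
  (3·δa)² = 3.59;  (δp)² = 0.189;  (3·δq)² = 23200
δS = √(23200) = 152

152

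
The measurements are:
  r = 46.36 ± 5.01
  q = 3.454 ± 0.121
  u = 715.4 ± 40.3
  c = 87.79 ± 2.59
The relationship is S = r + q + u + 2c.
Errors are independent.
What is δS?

40.9

S is a linear combination, so absolute uncertainties add in quadrature:
  (δr)² = 25.1;  (δq)² = 0.0146;  (δu)² = 1620;  (2·δc)² = 26.8
δS = √(1680) = 40.9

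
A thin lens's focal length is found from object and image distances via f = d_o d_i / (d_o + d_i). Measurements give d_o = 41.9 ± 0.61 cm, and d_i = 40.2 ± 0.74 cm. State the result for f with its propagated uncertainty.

20.5 ± 0.242 cm

∂f/∂d_o = (d_i/(d_o+d_i))² = 0.240;  ∂f/∂d_i = (d_o/(d_o+d_i))² = 0.260
δf = √((∂f/∂d_o · δd_o)² + (∂f/∂d_i · δd_i)²) = √(0.0214 + 0.0371) = 0.242 cm
f = 20.5 cm.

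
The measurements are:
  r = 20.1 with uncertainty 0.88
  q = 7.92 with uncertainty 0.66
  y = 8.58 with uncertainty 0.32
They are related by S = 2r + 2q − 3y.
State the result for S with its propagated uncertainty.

For a sum/difference, combine absolute errors in quadrature:
  (2·δr)² = 3.10;  (2·δq)² = 1.74;  (3·δy)² = 0.922
δS = √(5.76) = 2.40
S = 30.3.

30.3 ± 2.40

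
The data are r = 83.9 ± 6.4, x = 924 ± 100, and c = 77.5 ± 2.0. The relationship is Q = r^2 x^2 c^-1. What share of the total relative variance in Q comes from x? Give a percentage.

(δQ/Q)² = (2·δr/r)² + (2·δx/x)² + (-1·δc/c)²
  r term: (2×0.0763)² = 0.0233
  x term: (2×0.108)² = 0.0469
  c term: (-1×0.0258)² = 0.000666
Total = 0.0708. Share from x = 0.0469/0.0708 = 0.662.

66.2%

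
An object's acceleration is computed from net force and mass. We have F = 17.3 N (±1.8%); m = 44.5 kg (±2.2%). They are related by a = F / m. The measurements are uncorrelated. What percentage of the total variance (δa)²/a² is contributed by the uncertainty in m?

59.9%

(δa/a)² = (1·δF/F)² + (-1·δm/m)²
  F term: (1×0.0180)² = 0.000324
  m term: (-1×0.0220)² = 0.000484
Total = 0.000808. Share from m = 0.000484/0.000808 = 0.599.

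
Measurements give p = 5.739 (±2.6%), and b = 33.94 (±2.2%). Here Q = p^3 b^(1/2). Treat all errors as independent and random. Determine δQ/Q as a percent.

7.88%

Q is a product of powers, so relative uncertainties combine in quadrature:
  (3·δp/p)² = (3×0.0260)² = 0.00608;  (½·δb/b)² = (0.5×0.0220)² = 0.000121
δQ/Q = √(0.00621) = 0.0788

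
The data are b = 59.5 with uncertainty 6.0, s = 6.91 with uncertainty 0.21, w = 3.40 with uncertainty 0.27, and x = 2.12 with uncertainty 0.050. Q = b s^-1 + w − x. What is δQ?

Let p = b·s^-1 = 8.61. δp/p = √((1·δb/b)² + (-1·δs/s)²) = √(0.0102 + 0.000924) = 0.105, so δp = 0.907.
Q = p + w − x: δQ = √(δp² + δw² + δx²) = √(0.822 + 0.0729 + 0.00250) = 0.948

0.948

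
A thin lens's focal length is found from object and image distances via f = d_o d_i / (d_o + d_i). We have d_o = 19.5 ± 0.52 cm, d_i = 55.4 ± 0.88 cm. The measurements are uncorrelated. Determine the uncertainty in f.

∂f/∂d_o = (d_i/(d_o+d_i))² = 0.547;  ∂f/∂d_i = (d_o/(d_o+d_i))² = 0.0678
δf = √((∂f/∂d_o · δd_o)² + (∂f/∂d_i · δd_i)²) = √(0.0809 + 0.00356) = 0.291 cm

0.291 cm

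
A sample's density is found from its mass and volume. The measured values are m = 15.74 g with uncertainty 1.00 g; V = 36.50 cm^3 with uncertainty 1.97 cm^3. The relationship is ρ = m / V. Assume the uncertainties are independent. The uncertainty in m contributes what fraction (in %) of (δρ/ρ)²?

(δρ/ρ)² = (1·δm/m)² + (-1·δV/V)²
  m term: (1×0.0635)² = 0.00404
  V term: (-1×0.0540)² = 0.00291
Total = 0.00695. Share from m = 0.00404/0.00695 = 0.581.

58.1%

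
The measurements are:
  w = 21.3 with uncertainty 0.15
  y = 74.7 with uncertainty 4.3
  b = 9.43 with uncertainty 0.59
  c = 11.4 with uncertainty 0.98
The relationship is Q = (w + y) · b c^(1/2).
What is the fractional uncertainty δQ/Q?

0.0882

Let u = w + y = 96.0. δu = √(δw² + δy²) = √(0.0225 + 18.5) = 4.30, so δu/u = 0.0448.
Q is then a monomial in u, b, c:
δQ/Q = √((δu/u)² + (1·δb/b)² + (½·δc/c)²) = √(0.00201 + 0.00391 + 0.00185) = 0.0882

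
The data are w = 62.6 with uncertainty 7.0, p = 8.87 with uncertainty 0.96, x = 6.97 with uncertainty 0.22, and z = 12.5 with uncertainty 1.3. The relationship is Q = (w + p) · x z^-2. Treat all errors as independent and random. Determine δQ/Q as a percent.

23.2%

Let u = w + p = 71.5. δu = √(δw² + δp²) = √(49.0 + 0.922) = 7.07, so δu/u = 0.0989.
Q is then a monomial in u, x, z:
δQ/Q = √((δu/u)² + (1·δx/x)² + (-2·δz/z)²) = √(0.00977 + 0.000996 + 0.0433) = 0.232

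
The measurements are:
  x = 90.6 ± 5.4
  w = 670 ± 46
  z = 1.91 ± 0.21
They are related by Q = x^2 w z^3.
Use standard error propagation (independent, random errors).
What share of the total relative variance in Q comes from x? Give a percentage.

(δQ/Q)² = (2·δx/x)² + (1·δw/w)² + (3·δz/z)²
  x term: (2×0.0596)² = 0.0142
  w term: (1×0.0687)² = 0.00471
  z term: (3×0.110)² = 0.109
Total = 0.128. Share from x = 0.0142/0.128 = 0.111.

11.1%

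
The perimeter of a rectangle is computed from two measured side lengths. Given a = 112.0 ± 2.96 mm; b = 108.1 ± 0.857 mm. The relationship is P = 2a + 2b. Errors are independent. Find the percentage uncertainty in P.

1.40%

For a sum/difference, combine absolute errors in quadrature:
  (2·δa)² = 35.0;  (2·δb)² = 2.94
δP = √(38.0) = 6.16 mm
P = 440.2 mm, so δP/P = 6.16/440.2 = 0.0140.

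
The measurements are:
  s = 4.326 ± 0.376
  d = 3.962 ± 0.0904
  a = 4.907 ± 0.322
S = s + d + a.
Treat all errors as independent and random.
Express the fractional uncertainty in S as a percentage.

3.81%

Sums and differences: (δS)² = Σ (cᵢ δxᵢ)².
  (δs)² = 0.141;  (δd)² = 0.00817;  (δa)² = 0.104
δS = √(0.253) = 0.503
S = 13.20, so δS/S = 0.503/13.20 = 0.0381.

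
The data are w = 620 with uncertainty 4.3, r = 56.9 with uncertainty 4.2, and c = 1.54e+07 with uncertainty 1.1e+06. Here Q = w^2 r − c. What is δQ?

Let p = w^2·r = 2.19e+07. δp/p = √((2·δw/w)² + (1·δr/r)²) = √(0.000192 + 0.00545) = 0.0751, so δp = 1.64e+06.
Q = p − c: δQ = √(δp² + δc²) = √(2.7e+12 + 1.21e+12) = 1.98e+06

1.98e+06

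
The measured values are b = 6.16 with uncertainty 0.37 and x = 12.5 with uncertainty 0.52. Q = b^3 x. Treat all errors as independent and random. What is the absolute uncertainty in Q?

Q is a product of powers, so relative uncertainties combine in quadrature:
  (3·δb/b)² = (3×0.0601)² = 0.0325;  (1·δx/x)² = (1×0.0416)² = 0.00173
δQ/Q = √(0.0342) = 0.185
Q = 2920, so δQ = 0.185 × 2920 = 540.

540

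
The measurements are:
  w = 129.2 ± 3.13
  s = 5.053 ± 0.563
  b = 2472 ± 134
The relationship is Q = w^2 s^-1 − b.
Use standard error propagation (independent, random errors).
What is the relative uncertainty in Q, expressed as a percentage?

50.9%

Let p = w^2·s^-1 = 3304. δp/p = √((2·δw/w)² + (-1·δs/s)²) = √(0.00235 + 0.0124) = 0.121, so δp = 401.
Q = p − b: δQ = √(δp² + δb²) = √(1.61e+05 + 18000) = 423
Q = 831.5, so δQ/Q = 423/831.5 = 0.509.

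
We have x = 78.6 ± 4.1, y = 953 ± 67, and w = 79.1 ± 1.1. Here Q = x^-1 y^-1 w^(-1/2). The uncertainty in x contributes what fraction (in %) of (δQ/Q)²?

(δQ/Q)² = (-1·δx/x)² + (-1·δy/y)² + (−½·δw/w)²
  x term: (-1×0.0522)² = 0.00272
  y term: (-1×0.0703)² = 0.00494
  w term: (-0.5×0.0139)² = 4.83e-05
Total = 0.00771. Share from x = 0.00272/0.00771 = 0.353.

35.3%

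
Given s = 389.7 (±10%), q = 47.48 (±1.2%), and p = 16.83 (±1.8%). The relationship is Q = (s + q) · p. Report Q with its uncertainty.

Let u = s + q = 437.2. δu = √(δs² + δq²) = √(1520 + 0.325) = 39.0, so δu/u = 0.0891.
Q is then a monomial in u, p:
δQ/Q = √((δu/u)² + (1·δp/p)²) = √(0.00795 + 0.000324) = 0.0909
Q = 7358, so δQ = 0.0909 × 7358 = 669.

7358 ± 669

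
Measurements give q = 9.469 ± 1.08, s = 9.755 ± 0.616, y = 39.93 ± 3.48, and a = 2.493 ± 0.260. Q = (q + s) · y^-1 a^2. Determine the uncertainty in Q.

Let u = q + s = 19.22. δu = √(δq² + δs²) = √(1.17 + 0.379) = 1.24, so δu/u = 0.0647.
Q is then a monomial in u, y, a:
δQ/Q = √((δu/u)² + (-1·δy/y)² + (2·δa/a)²) = √(0.00418 + 0.00760 + 0.0435) = 0.235
Q = 2.992, so δQ = 0.235 × 2.992 = 0.704.

0.704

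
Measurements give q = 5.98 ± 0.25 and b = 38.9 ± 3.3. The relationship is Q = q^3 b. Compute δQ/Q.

For a monomial Q ∝ q^3, b, fractional errors add in quadrature:
  (3·δq/q)² = (3×0.0418)² = 0.0157;  (1·δb/b)² = (1×0.0848)² = 0.00720
δQ/Q = √(0.0229) = 0.151

0.151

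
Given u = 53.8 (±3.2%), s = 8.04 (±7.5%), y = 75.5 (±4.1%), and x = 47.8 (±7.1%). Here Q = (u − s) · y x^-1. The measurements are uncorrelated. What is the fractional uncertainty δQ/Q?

0.0912

Let w = u − s = 45.8. δw = √(δu² + δs²) = √(2.96 + 0.364) = 1.82, so δw/w = 0.0399.
Q is then a monomial in w, y, x:
δQ/Q = √((δw/w)² + (1·δy/y)² + (-1·δx/x)²) = √(0.00159 + 0.00168 + 0.00504) = 0.0912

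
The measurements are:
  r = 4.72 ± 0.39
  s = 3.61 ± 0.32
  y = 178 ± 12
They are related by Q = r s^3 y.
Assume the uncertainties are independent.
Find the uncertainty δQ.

11300

Each factor contributes (exponent × relative error)² to (δQ/Q)²:
  (1·δr/r)² = (1×0.0826)² = 0.00683;  (3·δs/s)² = (3×0.0886)² = 0.0707;  (1·δy/y)² = (1×0.0674)² = 0.00454
δQ/Q = √(0.0821) = 0.287
Q = 39500, so δQ = 0.287 × 39500 = 11300.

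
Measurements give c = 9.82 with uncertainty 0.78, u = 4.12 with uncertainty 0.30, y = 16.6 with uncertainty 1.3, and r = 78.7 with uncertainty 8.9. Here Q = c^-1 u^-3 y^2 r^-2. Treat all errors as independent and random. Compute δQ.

Products/powers → add relative errors in quadrature, weighted by exponent:
  (-1·δc/c)² = (-1×0.0794)² = 0.00631;  (-3·δu/u)² = (-3×0.0728)² = 0.0477;  (2·δy/y)² = (2×0.0783)² = 0.0245;  (-2·δr/r)² = (-2×0.113)² = 0.0512
δQ/Q = √(0.130) = 0.360
Q = 6.48e-05, so δQ = 0.360 × 6.48e-05 = 2.33e-05.

2.33e-05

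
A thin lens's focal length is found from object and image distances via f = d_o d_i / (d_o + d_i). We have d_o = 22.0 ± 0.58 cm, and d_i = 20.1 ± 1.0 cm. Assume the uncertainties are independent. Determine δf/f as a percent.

2.89%

∂f/∂d_o = (d_i/(d_o+d_i))² = 0.228;  ∂f/∂d_i = (d_o/(d_o+d_i))² = 0.273
δf = √((∂f/∂d_o · δd_o)² + (∂f/∂d_i · δd_i)²) = √(0.0175 + 0.0746) = 0.303 cm
f = 10.5 cm, so δf/f = 0.303/10.5 = 0.0289.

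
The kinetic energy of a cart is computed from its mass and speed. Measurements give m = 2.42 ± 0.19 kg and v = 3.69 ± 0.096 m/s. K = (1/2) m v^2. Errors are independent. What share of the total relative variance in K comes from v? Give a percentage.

30.5%

(δK/K)² = (1·δm/m)² + (2·δv/v)²
  m term: (1×0.0785)² = 0.00616
  v term: (2×0.0260)² = 0.00271
Total = 0.00887. Share from v = 0.00271/0.00887 = 0.305.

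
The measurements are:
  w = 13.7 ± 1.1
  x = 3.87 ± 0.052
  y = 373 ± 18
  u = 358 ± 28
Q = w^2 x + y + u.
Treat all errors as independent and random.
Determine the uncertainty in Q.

Let p = w^2·x = 726. δp/p = √((2·δw/w)² + (1·δx/x)²) = √(0.0258 + 0.000181) = 0.161, so δp = 117.
Q = p + y + u: δQ = √(δp² + δy² + δu²) = √(13700 + 324 + 784) = 122

122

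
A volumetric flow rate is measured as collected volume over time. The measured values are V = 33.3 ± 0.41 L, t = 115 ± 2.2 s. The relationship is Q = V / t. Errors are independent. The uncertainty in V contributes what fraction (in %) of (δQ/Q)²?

29.3%

(δQ/Q)² = (1·δV/V)² + (-1·δt/t)²
  V term: (1×0.0123)² = 0.000152
  t term: (-1×0.0191)² = 0.000366
Total = 0.000518. Share from V = 0.000152/0.000518 = 0.293.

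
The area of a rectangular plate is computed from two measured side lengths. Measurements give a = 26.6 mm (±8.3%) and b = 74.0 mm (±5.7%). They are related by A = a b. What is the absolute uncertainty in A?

198 mm^2

Since A is a product/quotient, work with relative uncertainties:
  (1·δa/a)² = (1×0.0830)² = 0.00689;  (1·δb/b)² = (1×0.0570)² = 0.00325
δA/A = √(0.0101) = 0.101
A = 1970 mm^2, so δA = 0.101 × 1970 = 198 mm^2.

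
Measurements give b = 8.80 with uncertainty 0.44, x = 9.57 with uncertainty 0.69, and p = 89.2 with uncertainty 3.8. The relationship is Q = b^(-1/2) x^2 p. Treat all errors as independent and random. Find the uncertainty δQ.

Q is a product of powers, so relative uncertainties combine in quadrature:
  (−½·δb/b)² = (-0.5×0.0500)² = 0.000625;  (2·δx/x)² = (2×0.0721)² = 0.0208;  (1·δp/p)² = (1×0.0426)² = 0.00181
δQ/Q = √(0.0232) = 0.152
Q = 2750, so δQ = 0.152 × 2750 = 420.

420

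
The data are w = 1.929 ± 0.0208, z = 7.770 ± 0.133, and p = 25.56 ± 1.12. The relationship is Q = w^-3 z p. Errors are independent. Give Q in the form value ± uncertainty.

27.67 ± 1.58

Each factor contributes (exponent × relative error)² to (δQ/Q)²:
  (-3·δw/w)² = (-3×0.0108)² = 0.00105;  (1·δz/z)² = (1×0.0171)² = 0.000293;  (1·δp/p)² = (1×0.0438)² = 0.00192
δQ/Q = √(0.00326) = 0.0571
Q = 27.67, so δQ = 0.0571 × 27.67 = 1.58.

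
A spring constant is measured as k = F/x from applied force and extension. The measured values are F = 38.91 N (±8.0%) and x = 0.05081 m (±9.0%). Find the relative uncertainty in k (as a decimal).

Since k is a product/quotient, work with relative uncertainties:
  (1·δF/F)² = (1×0.0800)² = 0.00640;  (-1·δx/x)² = (-1×0.0900)² = 0.00810
δk/k = √(0.0145) = 0.120

0.120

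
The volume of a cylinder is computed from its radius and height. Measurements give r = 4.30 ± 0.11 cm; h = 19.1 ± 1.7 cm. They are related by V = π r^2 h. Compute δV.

114 cm^3

For a monomial V ∝ r^2, h, fractional errors add in quadrature:
  (2·δr/r)² = (2×0.0256)² = 0.00262;  (1·δh/h)² = (1×0.0890)² = 0.00792
δV/V = √(0.0105) = 0.103
V = 1110 cm^3, so δV = 0.103 × 1110 = 114 cm^3.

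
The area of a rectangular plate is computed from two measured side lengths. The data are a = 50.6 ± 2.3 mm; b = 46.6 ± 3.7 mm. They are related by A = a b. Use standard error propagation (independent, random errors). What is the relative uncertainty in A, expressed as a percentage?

9.15%

A is a product of powers, so relative uncertainties combine in quadrature:
  (1·δa/a)² = (1×0.0455)² = 0.00207;  (1·δb/b)² = (1×0.0794)² = 0.00630
δA/A = √(0.00837) = 0.0915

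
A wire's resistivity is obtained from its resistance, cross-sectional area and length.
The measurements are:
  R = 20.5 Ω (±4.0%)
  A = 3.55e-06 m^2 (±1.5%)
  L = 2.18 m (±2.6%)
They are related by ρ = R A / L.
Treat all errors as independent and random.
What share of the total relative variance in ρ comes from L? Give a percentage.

27.0%

(δρ/ρ)² = (1·δR/R)² + (1·δA/A)² + (-1·δL/L)²
  R term: (1×0.0400)² = 0.00160
  A term: (1×0.0150)² = 0.000225
  L term: (-1×0.0260)² = 0.000676
Total = 0.00250. Share from L = 0.000676/0.00250 = 0.270.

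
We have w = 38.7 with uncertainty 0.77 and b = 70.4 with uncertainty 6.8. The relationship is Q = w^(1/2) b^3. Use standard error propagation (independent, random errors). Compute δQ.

6.29e+05

Relative error in a monomial: (δQ/Q)² = Σ (nᵢ · δxᵢ/xᵢ)².
  (½·δw/w)² = (0.5×0.0199)² = 9.9e-05;  (3·δb/b)² = (3×0.0966)² = 0.0840
δQ/Q = √(0.0841) = 0.290
Q = 2.17e+06, so δQ = 0.290 × 2.17e+06 = 6.29e+05.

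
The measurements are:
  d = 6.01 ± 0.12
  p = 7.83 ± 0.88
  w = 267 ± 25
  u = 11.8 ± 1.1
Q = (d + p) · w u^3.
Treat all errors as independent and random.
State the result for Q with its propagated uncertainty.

(6.07 ± 1.83) × 10^6

Let h = d + p = 13.8. δh = √(δd² + δp²) = √(0.0144 + 0.774) = 0.888, so δh/h = 0.0642.
Q is then a monomial in h, w, u:
δQ/Q = √((δh/h)² + (1·δw/w)² + (3·δu/u)²) = √(0.00412 + 0.00877 + 0.0782) = 0.302
Q = 6.07e+06, so δQ = 0.302 × 6.07e+06 = 1.83e+06.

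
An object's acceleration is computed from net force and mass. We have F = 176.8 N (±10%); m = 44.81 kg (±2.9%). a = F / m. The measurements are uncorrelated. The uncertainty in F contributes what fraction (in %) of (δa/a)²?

(δa/a)² = (1·δF/F)² + (-1·δm/m)²
  F term: (1×0.100)² = 0.0100
  m term: (-1×0.0290)² = 0.000841
Total = 0.0108. Share from F = 0.0100/0.0108 = 0.922.

92.2%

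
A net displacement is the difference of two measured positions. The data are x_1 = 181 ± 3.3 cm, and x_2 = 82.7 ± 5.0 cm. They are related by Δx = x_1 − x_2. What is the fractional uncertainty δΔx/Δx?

0.0609

Each term contributes (cᵢ δxᵢ)² to (δΔx)²:
  (δx_1)² = 10.9;  (δx_2)² = 25.0
δΔx = √(35.9) = 5.99 cm
Δx = 98.3 cm, so δΔx/Δx = 5.99/98.3 = 0.0609.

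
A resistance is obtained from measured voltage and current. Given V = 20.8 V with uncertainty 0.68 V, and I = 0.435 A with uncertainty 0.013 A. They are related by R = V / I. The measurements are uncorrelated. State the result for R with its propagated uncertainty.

Products/powers → add relative errors in quadrature, weighted by exponent:
  (1·δV/V)² = (1×0.0327)² = 0.00107;  (-1·δI/I)² = (-1×0.0299)² = 0.000893
δR/R = √(0.00196) = 0.0443
R = 47.8 Ω, so δR = 0.0443 × 47.8 = 2.12 Ω.

47.8 ± 2.12 Ω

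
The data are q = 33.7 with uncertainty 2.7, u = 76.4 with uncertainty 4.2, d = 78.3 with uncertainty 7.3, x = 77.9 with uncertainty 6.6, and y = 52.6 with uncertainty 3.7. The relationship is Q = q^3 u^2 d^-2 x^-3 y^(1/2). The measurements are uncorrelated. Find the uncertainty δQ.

Since Q is a product/quotient, work with relative uncertainties:
  (3·δq/q)² = (3×0.0801)² = 0.0578;  (2·δu/u)² = (2×0.0550)² = 0.0121;  (-2·δd/d)² = (-2×0.0932)² = 0.0348;  (-3·δx/x)² = (-3×0.0847)² = 0.0646;  (½·δy/y)² = (0.5×0.0703)² = 0.00124
δQ/Q = √(0.170) = 0.413
Q = 0.559, so δQ = 0.413 × 0.559 = 0.231.

0.231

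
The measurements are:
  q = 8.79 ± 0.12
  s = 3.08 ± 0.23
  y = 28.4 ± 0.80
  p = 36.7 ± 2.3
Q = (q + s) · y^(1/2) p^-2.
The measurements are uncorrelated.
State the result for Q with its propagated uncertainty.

0.0470 ± 0.00601

Let u = q + s = 11.9. δu = √(δq² + δs²) = √(0.0144 + 0.0529) = 0.259, so δu/u = 0.0219.
Q is then a monomial in u, y, p:
δQ/Q = √((δu/u)² + (½·δy/y)² + (-2·δp/p)²) = √(0.000478 + 0.000198 + 0.0157) = 0.128
Q = 0.0470, so δQ = 0.128 × 0.0470 = 0.00601.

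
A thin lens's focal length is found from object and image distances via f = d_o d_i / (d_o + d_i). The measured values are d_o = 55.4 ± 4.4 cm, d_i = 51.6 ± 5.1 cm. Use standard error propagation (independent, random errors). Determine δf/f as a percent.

6.39%

∂f/∂d_o = (d_i/(d_o+d_i))² = 0.233;  ∂f/∂d_i = (d_o/(d_o+d_i))² = 0.268
δf = √((∂f/∂d_o · δd_o)² + (∂f/∂d_i · δd_i)²) = √(1.05 + 1.87) = 1.71 cm
f = 26.7 cm, so δf/f = 1.71/26.7 = 0.0639.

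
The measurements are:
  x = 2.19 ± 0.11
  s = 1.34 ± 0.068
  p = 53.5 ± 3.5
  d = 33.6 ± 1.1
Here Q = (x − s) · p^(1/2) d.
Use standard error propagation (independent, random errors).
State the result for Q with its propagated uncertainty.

Let u = x − s = 0.850. δu = √(δx² + δs²) = √(0.0121 + 0.00462) = 0.129, so δu/u = 0.152.
Q is then a monomial in u, p, d:
δQ/Q = √((δu/u)² + (½·δp/p)² + (1·δd/d)²) = √(0.0231 + 0.00107 + 0.00107) = 0.159
Q = 209, so δQ = 0.159 × 209 = 33.2.

209 ± 33.2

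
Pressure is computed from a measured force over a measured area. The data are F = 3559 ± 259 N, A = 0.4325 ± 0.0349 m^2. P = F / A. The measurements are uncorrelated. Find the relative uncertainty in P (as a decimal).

0.109

Relative error in a monomial: (δP/P)² = Σ (nᵢ · δxᵢ/xᵢ)².
  (1·δF/F)² = (1×0.0728)² = 0.00530;  (-1·δA/A)² = (-1×0.0807)² = 0.00651
δP/P = √(0.0118) = 0.109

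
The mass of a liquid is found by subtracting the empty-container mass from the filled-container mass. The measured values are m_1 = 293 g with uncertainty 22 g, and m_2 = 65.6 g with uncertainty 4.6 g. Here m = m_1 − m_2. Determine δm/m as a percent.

Each term contributes (cᵢ δxᵢ)² to (δm)²:
  (δm_1)² = 484;  (δm_2)² = 21.2
δm = √(505) = 22.5 g
m = 227 g, so δm/m = 22.5/227 = 0.0988.

9.88%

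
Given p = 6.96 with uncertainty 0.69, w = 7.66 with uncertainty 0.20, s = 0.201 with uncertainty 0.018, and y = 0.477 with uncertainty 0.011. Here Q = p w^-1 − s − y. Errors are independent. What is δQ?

Let h = p·w^-1 = 0.909. δh/h = √((1·δp/p)² + (-1·δw/w)²) = √(0.00983 + 0.000682) = 0.103, so δh = 0.0931.
Q = h − s − y: δQ = √(δh² + δs² + δy²) = √(0.00868 + 0.000324 + 0.000121) = 0.0955

0.0955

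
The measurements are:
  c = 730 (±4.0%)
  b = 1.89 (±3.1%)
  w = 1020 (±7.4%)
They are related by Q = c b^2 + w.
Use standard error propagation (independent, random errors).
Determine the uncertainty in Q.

207

Let p = c·b^2 = 2610. δp/p = √((1·δc/c)² + (2·δb/b)²) = √(0.00160 + 0.00384) = 0.0738, so δp = 192.
Q = p + w: δQ = √(δp² + δw²) = √(37000 + 5700) = 207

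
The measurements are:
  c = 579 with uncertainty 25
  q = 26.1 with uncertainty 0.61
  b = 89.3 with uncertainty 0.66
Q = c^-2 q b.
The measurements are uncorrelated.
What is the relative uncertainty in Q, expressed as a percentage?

8.98%

Q is a product of powers, so relative uncertainties combine in quadrature:
  (-2·δc/c)² = (-2×0.0432)² = 0.00746;  (1·δq/q)² = (1×0.0234)² = 0.000546;  (1·δb/b)² = (1×0.00739)² = 5.46e-05
δQ/Q = √(0.00806) = 0.0898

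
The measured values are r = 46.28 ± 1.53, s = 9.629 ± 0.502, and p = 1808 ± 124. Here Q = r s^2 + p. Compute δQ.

Let w = r·s^2 = 4291. δw/w = √((1·δr/r)² + (2·δs/s)²) = √(0.00109 + 0.0109) = 0.109, so δw = 469.
Q = w + p: δQ = √(δw² + δp²) = √(2.2e+05 + 15400) = 485

485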